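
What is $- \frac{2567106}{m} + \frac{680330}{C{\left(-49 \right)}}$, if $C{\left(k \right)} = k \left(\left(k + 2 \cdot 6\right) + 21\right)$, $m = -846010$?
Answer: $\frac{20627806943}{23688280} \approx 870.8$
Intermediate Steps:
$C{\left(k \right)} = k \left(33 + k\right)$ ($C{\left(k \right)} = k \left(\left(k + 12\right) + 21\right) = k \left(\left(12 + k\right) + 21\right) = k \left(33 + k\right)$)
$- \frac{2567106}{m} + \frac{680330}{C{\left(-49 \right)}} = - \frac{2567106}{-846010} + \frac{680330}{\left(-49\right) \left(33 - 49\right)} = \left(-2567106\right) \left(- \frac{1}{846010}\right) + \frac{680330}{\left(-49\right) \left(-16\right)} = \frac{1283553}{423005} + \frac{680330}{784} = \frac{1283553}{423005} + 680330 \cdot \frac{1}{784} = \frac{1283553}{423005} + \frac{48595}{56} = \frac{20627806943}{23688280}$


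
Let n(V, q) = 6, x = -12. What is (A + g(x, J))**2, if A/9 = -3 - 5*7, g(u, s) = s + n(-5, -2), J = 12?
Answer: 104976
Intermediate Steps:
g(u, s) = 6 + s (g(u, s) = s + 6 = 6 + s)
A = -342 (A = 9*(-3 - 5*7) = 9*(-3 - 35) = 9*(-38) = -342)
(A + g(x, J))**2 = (-342 + (6 + 12))**2 = (-342 + 18)**2 = (-324)**2 = 104976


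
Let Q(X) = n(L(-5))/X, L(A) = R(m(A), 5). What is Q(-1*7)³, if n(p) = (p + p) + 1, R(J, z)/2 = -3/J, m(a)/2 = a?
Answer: -1331/42875 ≈ -0.031044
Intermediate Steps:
m(a) = 2*a
R(J, z) = -6/J (R(J, z) = 2*(-3/J) = -6/J)
L(A) = -3/A (L(A) = -6*1/(2*A) = -3/A)
n(p) = 1 + 2*p (n(p) = 2*p + 1 = 1 + 2*p)
Q(X) = 11/(5*X) (Q(X) = (1 + 2*(-3/(-5)))/X = (1 + 2*(-3*(-⅕)))/X = (1 + 2*(⅗))/X = (1 + 6/5)/X = 11/(5*X))
Q(-1*7)³ = (11/(5*((-1*7))))³ = ((11/5)/(-7))³ = ((11/5)*(-⅐))³ = (-11/35)³ = -1331/42875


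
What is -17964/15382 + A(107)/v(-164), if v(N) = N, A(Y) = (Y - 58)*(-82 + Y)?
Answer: -10894523/1261324 ≈ -8.6374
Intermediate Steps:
A(Y) = (-82 + Y)*(-58 + Y) (A(Y) = (-58 + Y)*(-82 + Y) = (-82 + Y)*(-58 + Y))
-17964/15382 + A(107)/v(-164) = -17964/15382 + (4756 + 107**2 - 140*107)/(-164) = -17964*1/15382 + (4756 + 11449 - 14980)*(-1/164) = -8982/7691 + 1225*(-1/164) = -8982/7691 - 1225/164 = -10894523/1261324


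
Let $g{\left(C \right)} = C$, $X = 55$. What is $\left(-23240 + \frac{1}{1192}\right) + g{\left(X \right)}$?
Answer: $- \frac{27636519}{1192} \approx -23185.0$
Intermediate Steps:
$\left(-23240 + \frac{1}{1192}\right) + g{\left(X \right)} = \left(-23240 + \frac{1}{1192}\right) + 55 = - \frac{27702079}{1192} + 55 = - \frac{27636519}{1192}$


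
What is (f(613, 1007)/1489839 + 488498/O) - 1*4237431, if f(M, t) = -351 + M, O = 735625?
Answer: -4644066076503765053/1095962814375 ≈ -4.2374e+6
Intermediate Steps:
(f(613, 1007)/1489839 + 488498/O) - 1*4237431 = ((-351 + 613)/1489839 + 488498/735625) - 1*4237431 = (262*(1/1489839) + 488498*(1/735625)) - 4237431 = (262/1489839 + 488498/735625) - 4237431 = 727976105572/1095962814375 - 4237431 = -4644066076503765053/1095962814375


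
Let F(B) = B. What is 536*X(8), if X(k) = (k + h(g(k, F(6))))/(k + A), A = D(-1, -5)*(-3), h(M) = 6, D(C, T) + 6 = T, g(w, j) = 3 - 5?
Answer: 7504/41 ≈ 183.02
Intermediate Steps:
g(w, j) = -2
D(C, T) = -6 + T
A = 33 (A = (-6 - 5)*(-3) = -11*(-3) = 33)
X(k) = (6 + k)/(33 + k) (X(k) = (k + 6)/(k + 33) = (6 + k)/(33 + k))
536*X(8) = 536*((6 + 8)/(33 + 8)) = 536*(14/41) = 7504/41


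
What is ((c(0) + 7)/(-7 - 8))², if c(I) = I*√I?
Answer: 49/225 ≈ 0.21778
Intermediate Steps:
c(I) = I^(3/2)
((c(0) + 7)/(-7 - 8))² = ((0^(3/2) + 7)/(-7 - 8))² = ((0 + 7)/(-15))² = (7*(-1/15))² = (-7/15)² = 49/225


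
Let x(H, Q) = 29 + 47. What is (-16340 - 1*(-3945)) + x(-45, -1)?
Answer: -12319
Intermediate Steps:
x(H, Q) = 76
(-16340 - 1*(-3945)) + x(-45, -1) = (-16340 - 1*(-3945)) + 76 = (-16340 + 3945) + 76 = -12395 + 76 = -12319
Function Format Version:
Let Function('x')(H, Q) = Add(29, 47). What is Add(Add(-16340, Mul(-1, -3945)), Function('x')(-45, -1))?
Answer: -12319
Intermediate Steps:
Function('x')(H, Q) = 76
Add(Add(-16340, Mul(-1, -3945)), Function('x')(-45, -1)) = Add(Add(-16340, Mul(-1, -3945)), 76) = Add(Add(-16340, 3945), 76) = Add(-12395, 76) = -12319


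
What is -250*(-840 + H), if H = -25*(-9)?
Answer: 153750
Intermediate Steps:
H = 225
-250*(-840 + H) = -250*(-840 + 225) = -250*(-615) = 153750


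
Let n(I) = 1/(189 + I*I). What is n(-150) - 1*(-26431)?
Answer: 599692960/22689 ≈ 26431.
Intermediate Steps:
n(I) = 1/(189 + I²)
n(-150) - 1*(-26431) = 1/(189 + (-150)²) - 1*(-26431) = 1/(189 + 22500) + 26431 = 1/22689 + 26431 = 599692960/22689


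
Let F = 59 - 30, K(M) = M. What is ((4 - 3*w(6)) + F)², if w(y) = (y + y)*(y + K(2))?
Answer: 65025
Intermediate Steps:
F = 29
w(y) = 2*y*(2 + y) (w(y) = (y + y)*(y + 2) = (2*y)*(2 + y) = 2*y*(2 + y))
((4 - 3*w(6)) + F)² = ((4 - 6*6*(2 + 6)) + 29)² = ((4 - 6*6*8) + 29)² = ((4 - 3*96) + 29)² = ((4 - 288) + 29)² = (-284 + 29)² = (-255)² = 65025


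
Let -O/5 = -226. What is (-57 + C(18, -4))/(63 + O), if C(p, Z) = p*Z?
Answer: -129/1193 ≈ -0.10813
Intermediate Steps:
O = 1130 (O = -5*(-226) = 1130)
C(p, Z) = Z*p
(-57 + C(18, -4))/(63 + O) = (-57 - 4*18)/(63 + 1130) = (-57 - 72)/1193 = -129*1/1193 = -129/1193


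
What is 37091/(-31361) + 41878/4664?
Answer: 51833797/6648532 ≈ 7.7963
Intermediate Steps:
37091/(-31361) + 41878/4664 = 37091*(-1/31361) + 41878*(1/4664) = -37091/31361 + 20939/2332 = 51833797/6648532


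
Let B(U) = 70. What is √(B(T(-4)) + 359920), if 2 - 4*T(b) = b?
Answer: √359990 ≈ 599.99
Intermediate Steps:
T(b) = ½ - b/4
√(B(T(-4)) + 359920) = √(70 + 359920) = √359990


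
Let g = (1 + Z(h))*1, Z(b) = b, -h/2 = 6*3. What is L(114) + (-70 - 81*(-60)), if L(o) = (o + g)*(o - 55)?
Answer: 9451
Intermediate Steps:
h = -36 (h = -12*3 = -2*18 = -36)
g = -35 (g = (1 - 36)*1 = -35*1 = -35)
L(o) = (-55 + o)*(-35 + o) (L(o) = (o - 35)*(o - 55) = (-35 + o)*(-55 + o) = (-55 + o)*(-35 + o))
L(114) + (-70 - 81*(-60)) = (1925 + 114² - 90*114) + (-70 - 81*(-60)) = (1925 + 12996 - 10260) + (-70 + 4860) = 4661 + 4790 = 9451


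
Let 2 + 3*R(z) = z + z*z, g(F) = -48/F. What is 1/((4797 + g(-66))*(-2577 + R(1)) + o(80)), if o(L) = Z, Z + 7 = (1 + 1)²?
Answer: -11/136001208 ≈ -8.0882e-8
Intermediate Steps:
R(z) = -⅔ + z/3 + z²/3 (R(z) = -⅔ + (z + z*z)/3 = -⅔ + (z + z²)/3 = -⅔ + (z/3 + z²/3) = -⅔ + z/3 + z²/3)
Z = -3 (Z = -7 + (1 + 1)² = -7 + 2² = -7 + 4 = -3)
o(L) = -3
1/((4797 + g(-66))*(-2577 + R(1)) + o(80)) = 1/((4797 - 48/(-66))*(-2577 + (-⅔ + (⅓)*1 + (⅓)*1²)) - 3) = 1/((4797 - 48*(-1/66))*(-2577 + (-⅔ + ⅓ + (⅓)*1)) - 3) = 1/((4797 + 8/11)*(-2577 + (-⅔ + ⅓ + ⅓)) - 3) = 1/(52775*(-2577 + 0)/11 - 3) = 1/((52775/11)*(-2577) - 3) = 1/(-136001175/11 - 3) = 1/(-136001208/11) = -11/136001208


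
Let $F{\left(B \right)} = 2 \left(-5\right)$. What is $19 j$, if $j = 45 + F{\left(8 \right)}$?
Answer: $665$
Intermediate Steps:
$F{\left(B \right)} = -10$
$j = 35$ ($j = 45 - 10 = 35$)
$19 j = 19 \cdot 35 = 665$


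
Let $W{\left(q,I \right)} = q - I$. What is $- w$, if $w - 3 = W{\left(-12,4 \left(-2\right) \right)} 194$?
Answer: $773$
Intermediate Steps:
$w = -773$ ($w = 3 + \left(-12 - 4 \left(-2\right)\right) 194 = 3 + \left(-12 - -8\right) 194 = 3 + \left(-12 + 8\right) 194 = 3 - 776 = -773$)
$- w = \left(-1\right) \left(-773\right) = 773$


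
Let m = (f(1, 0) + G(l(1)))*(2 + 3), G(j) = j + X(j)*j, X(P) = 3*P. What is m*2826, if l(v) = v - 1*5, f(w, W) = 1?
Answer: 635850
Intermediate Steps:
l(v) = -5 + v (l(v) = v - 5 = -5 + v)
G(j) = j + 3*j**2 (G(j) = j + (3*j)*j = j + 3*j**2)
m = 225 (m = (1 + (-5 + 1)*(1 + 3*(-5 + 1)))*(2 + 3) = (1 - 4*(1 + 3*(-4)))*5 = (1 - 4*(1 - 12))*5 = (1 - 4*(-11))*5 = (1 + 44)*5 = 45*5 = 225)
m*2826 = 225*2826 = 635850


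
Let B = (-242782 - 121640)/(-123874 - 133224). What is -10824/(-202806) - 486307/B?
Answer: -704348266774433/2052971337 ≈ -3.4309e+5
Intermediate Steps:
B = 182211/128549 (B = -364422/(-257098) = -364422*(-1/257098) = 182211/128549 ≈ 1.4174)
-10824/(-202806) - 486307/B = -10824/(-202806) - 486307/182211/128549 = -10824*(-1/202806) - 486307*128549/182211 = 1804/33801 - 62514278543/182211 = -704348266774433/2052971337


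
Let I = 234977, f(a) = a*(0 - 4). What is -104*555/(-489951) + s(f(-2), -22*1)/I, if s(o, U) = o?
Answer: 4522264016/38375738709 ≈ 0.11784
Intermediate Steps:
f(a) = -4*a (f(a) = a*(-4) = -4*a)
-104*555/(-489951) + s(f(-2), -22*1)/I = -104*555/(-489951) - 4*(-2)/234977 = -57720*(-1/489951) + 8*(1/234977) = 19240/163317 + 8/234977 = 4522264016/38375738709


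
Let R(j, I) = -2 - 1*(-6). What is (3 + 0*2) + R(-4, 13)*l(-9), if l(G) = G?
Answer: -33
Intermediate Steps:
R(j, I) = 4 (R(j, I) = -2 + 6 = 4)
(3 + 0*2) + R(-4, 13)*l(-9) = (3 + 0*2) + 4*(-9) = (3 + 0) - 36 = 3 - 36 = -33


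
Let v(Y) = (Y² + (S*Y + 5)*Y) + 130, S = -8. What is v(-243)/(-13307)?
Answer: 59204/1901 ≈ 31.144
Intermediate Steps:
v(Y) = 130 + Y² + Y*(5 - 8*Y) (v(Y) = (Y² + (-8*Y + 5)*Y) + 130 = (Y² + (5 - 8*Y)*Y) + 130 = (Y² + Y*(5 - 8*Y)) + 130 = 130 + Y² + Y*(5 - 8*Y))
v(-243)/(-13307) = (130 - 7*(-243)² + 5*(-243))/(-13307) = (130 - 7*59049 - 1215)*(-1/13307) = (130 - 413343 - 1215)*(-1/13307) = -414428*(-1/13307) = 59204/1901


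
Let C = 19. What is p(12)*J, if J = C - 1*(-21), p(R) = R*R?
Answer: 5760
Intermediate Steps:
p(R) = R²
J = 40 (J = 19 - 1*(-21) = 19 + 21 = 40)
p(12)*J = 12²*40 = 144*40 = 5760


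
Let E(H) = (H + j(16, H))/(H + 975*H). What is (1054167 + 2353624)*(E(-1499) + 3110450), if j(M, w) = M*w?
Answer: 10345369249499647/976 ≈ 1.0600e+13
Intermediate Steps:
E(H) = 17/976 (E(H) = (H + 16*H)/(H + 975*H) = (17*H)/((976*H)) = (17*H)*(1/(976*H)) = 17/976)
(1054167 + 2353624)*(E(-1499) + 3110450) = (1054167 + 2353624)*(17/976 + 3110450) = 3407791*(3035799217/976) = 10345369249499647/976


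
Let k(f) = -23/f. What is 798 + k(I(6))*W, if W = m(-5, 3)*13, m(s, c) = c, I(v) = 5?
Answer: 3093/5 ≈ 618.60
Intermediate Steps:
W = 39 (W = 3*13 = 39)
798 + k(I(6))*W = 798 - 23/5*39 = 798 - 897/5 = 3093/5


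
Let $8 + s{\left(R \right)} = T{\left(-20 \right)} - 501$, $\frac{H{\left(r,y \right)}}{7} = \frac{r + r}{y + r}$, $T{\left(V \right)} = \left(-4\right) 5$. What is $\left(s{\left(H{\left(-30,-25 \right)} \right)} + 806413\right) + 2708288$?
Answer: $3514172$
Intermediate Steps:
$T{\left(V \right)} = -20$
$H{\left(r,y \right)} = \frac{14 r}{r + y}$ ($H{\left(r,y \right)} = 7 \frac{r + r}{y + r} = 7 \frac{2 r}{r + y} = \frac{14 r}{r + y}$)
$s{\left(R \right)} = -529$ ($s{\left(R \right)} = -8 - 521 = -529$)
$\left(s{\left(H{\left(-30,-25 \right)} \right)} + 806413\right) + 2708288 = \left(-529 + 806413\right) + 2708288 = 805884 + 2708288 = 3514172$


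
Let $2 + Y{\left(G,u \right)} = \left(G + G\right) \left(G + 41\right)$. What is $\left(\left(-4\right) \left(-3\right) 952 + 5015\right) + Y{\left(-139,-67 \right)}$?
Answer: $43681$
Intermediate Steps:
$Y{\left(G,u \right)} = -2 + 2 G \left(41 + G\right)$ ($Y{\left(G,u \right)} = -2 + \left(G + G\right) \left(G + 41\right) = -2 + 2 G \left(41 + G\right)$)
$\left(\left(-4\right) \left(-3\right) 952 + 5015\right) + Y{\left(-139,-67 \right)} = \left(\left(-4\right) \left(-3\right) 952 + 5015\right) + \left(-2 + 2 \left(-139\right)^{2} + 82 \left(-139\right)\right) = \left(12 \cdot 952 + 5015\right) - -27242 = \left(11424 + 5015\right) - -27242 = 16439 + 27242 = 43681$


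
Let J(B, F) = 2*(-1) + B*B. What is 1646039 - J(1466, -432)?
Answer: -503115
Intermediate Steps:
J(B, F) = -2 + B²
1646039 - J(1466, -432) = 1646039 - (-2 + 1466²) = 1646039 - (-2 + 2149156) = 1646039 - 1*2149154 = 1646039 - 2149154 = -503115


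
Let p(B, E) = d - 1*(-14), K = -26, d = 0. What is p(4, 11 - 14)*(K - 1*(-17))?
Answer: -126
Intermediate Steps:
p(B, E) = 14 (p(B, E) = 0 - 1*(-14) = 0 + 14 = 14)
p(4, 11 - 14)*(K - 1*(-17)) = 14*(-26 - 1*(-17)) = 14*(-26 + 17) = 14*(-9) = -126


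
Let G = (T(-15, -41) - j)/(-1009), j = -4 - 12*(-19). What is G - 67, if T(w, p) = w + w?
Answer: -67349/1009 ≈ -66.748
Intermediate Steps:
T(w, p) = 2*w
j = 224 (j = -4 + 228 = 224)
G = 254/1009 (G = (2*(-15) - 1*224)/(-1009) = (-30 - 224)*(-1/1009) = -254*(-1/1009) = 254/1009 ≈ 0.25173)
G - 67 = 254/1009 - 67 = -67349/1009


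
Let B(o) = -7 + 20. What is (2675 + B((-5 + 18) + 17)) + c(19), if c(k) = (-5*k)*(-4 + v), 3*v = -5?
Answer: 9679/3 ≈ 3226.3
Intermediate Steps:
v = -5/3 (v = (⅓)*(-5) = -5/3 ≈ -1.6667)
c(k) = 85*k/3 (c(k) = (-5*k)*(-4 - 5/3) = -5*k*(-17/3) = 85*k/3)
B(o) = 13
(2675 + B((-5 + 18) + 17)) + c(19) = (2675 + 13) + (85/3)*19 = 2688 + 1615/3 = 9679/3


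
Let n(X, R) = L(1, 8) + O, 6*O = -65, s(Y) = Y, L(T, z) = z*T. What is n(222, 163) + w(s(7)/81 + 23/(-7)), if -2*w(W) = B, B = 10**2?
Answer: -317/6 ≈ -52.833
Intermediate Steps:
L(T, z) = T*z
O = -65/6 (O = (1/6)*(-65) = -65/6 ≈ -10.833)
B = 100
w(W) = -50 (w(W) = -1/2*100 = -50)
n(X, R) = -17/6 (n(X, R) = 1*8 - 65/6 = 8 - 65/6 = -17/6)
n(222, 163) + w(s(7)/81 + 23/(-7)) = -17/6 - 50 = -317/6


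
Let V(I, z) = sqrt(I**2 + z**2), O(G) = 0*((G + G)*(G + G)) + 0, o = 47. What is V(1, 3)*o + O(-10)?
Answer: 47*sqrt(10) ≈ 148.63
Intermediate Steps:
O(G) = 0 (O(G) = 0*((2*G)*(2*G)) + 0 = 0*(4*G**2) + 0 = 0 + 0 = 0)
V(1, 3)*o + O(-10) = sqrt(1**2 + 3**2)*47 + 0 = sqrt(1 + 9)*47 + 0 = sqrt(10)*47 + 0 = 47*sqrt(10) + 0 = 47*sqrt(10)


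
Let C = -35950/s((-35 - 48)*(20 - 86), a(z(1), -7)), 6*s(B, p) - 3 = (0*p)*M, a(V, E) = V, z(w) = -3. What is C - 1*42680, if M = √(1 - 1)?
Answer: -114580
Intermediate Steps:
M = 0 (M = √0 = 0)
s(B, p) = ½ (s(B, p) = ½ + ((0*p)*0)/6 = ½ + (0*0)/6 = ½ + (⅙)*0 = ½ + 0 = ½)
C = -71900 (C = -35950/½ = -35950*2 = -71900)
C - 1*42680 = -71900 - 1*42680 = -71900 - 42680 = -114580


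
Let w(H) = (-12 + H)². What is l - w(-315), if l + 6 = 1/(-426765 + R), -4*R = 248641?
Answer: -209132886439/1955701 ≈ -1.0694e+5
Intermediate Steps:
R = -248641/4 (R = -¼*248641 = -248641/4 ≈ -62160.)
l = -11734210/1955701 (l = -6 + 1/(-426765 - 248641/4) = -6 + 1/(-1955701/4) = -6 - 4/1955701 = -11734210/1955701 ≈ -6.0000)
l - w(-315) = -11734210/1955701 - (-12 - 315)² = -11734210/1955701 - 1*(-327)² = -11734210/1955701 - 1*106929 = -11734210/1955701 - 106929 = -209132886439/1955701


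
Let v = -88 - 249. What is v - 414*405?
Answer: -168007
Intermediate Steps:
v = -337
v - 414*405 = -337 - 414*405 = -337 - 167670 = -168007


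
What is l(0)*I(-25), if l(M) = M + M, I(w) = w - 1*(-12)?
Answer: 0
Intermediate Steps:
I(w) = 12 + w (I(w) = w + 12 = 12 + w)
l(M) = 2*M
l(0)*I(-25) = (2*0)*(12 - 25) = 0*(-13) = 0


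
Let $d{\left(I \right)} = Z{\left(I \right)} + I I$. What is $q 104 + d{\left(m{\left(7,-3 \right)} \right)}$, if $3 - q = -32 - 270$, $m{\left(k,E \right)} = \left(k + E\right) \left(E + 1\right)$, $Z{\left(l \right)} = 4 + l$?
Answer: $31780$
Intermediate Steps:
$m{\left(k,E \right)} = \left(1 + E\right) \left(E + k\right)$ ($m{\left(k,E \right)} = \left(E + k\right) \left(1 + E\right) = \left(1 + E\right) \left(E + k\right)$)
$q = 305$ ($q = 3 - \left(-32 - 270\right) = 3 - -302 = 3 + 302 = 305$)
$d{\left(I \right)} = 4 + I + I^{2}$ ($d{\left(I \right)} = \left(4 + I\right) + I I = \left(4 + I\right) + I^{2} = 4 + I + I^{2}$)
$q 104 + d{\left(m{\left(7,-3 \right)} \right)} = 305 \cdot 104 + \left(4 + \left(-3 + 7 + \left(-3\right)^{2} - 21\right) + \left(-3 + 7 + \left(-3\right)^{2} - 21\right)^{2}\right) = 31720 + \left(4 + \left(-3 + 7 + 9 - 21\right) + \left(-3 + 7 + 9 - 21\right)^{2}\right) = 31720 + \left(4 - 8 + \left(-8\right)^{2}\right) = 31720 + \left(4 - 8 + 64\right) = 31720 + 60 = 31780$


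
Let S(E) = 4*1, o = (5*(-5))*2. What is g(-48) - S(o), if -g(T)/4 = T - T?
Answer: -4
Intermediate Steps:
g(T) = 0 (g(T) = -4*(T - T) = -4*0 = 0)
o = -50 (o = -25*2 = -50)
S(E) = 4
g(-48) - S(o) = 0 - 1*4 = 0 - 4 = -4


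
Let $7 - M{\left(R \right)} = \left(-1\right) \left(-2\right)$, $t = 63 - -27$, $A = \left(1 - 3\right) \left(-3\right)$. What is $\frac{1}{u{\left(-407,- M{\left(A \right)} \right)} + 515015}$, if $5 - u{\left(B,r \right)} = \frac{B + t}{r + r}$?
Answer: $\frac{10}{5149883} \approx 1.9418 \cdot 10^{-6}$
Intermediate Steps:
$A = 6$ ($A = \left(-2\right) \left(-3\right) = 6$)
$t = 90$ ($t = 63 + 27 = 90$)
$M{\left(R \right)} = 5$ ($M{\left(R \right)} = 7 - \left(-1\right) \left(-2\right) = 7 - 2 = 5$)
$u{\left(B,r \right)} = 5 - \frac{90 + B}{2 r}$ ($u{\left(B,r \right)} = 5 - \frac{B + 90}{r + r} = 5 - \frac{90 + B}{2 r}$)
$\frac{1}{u{\left(-407,- M{\left(A \right)} \right)} + 515015} = \frac{1}{\frac{-90 - -407 + 10 \left(\left(-1\right) 5\right)}{2 \left(\left(-1\right) 5\right)} + 515015} = \frac{1}{\frac{-90 + 407 + 10 \left(-5\right)}{2 \left(-5\right)} + 515015} = \frac{1}{\frac{1}{2} \left(- \frac{1}{5}\right) \left(-90 + 407 - 50\right) + 515015} = \frac{1}{\frac{1}{2} \left(- \frac{1}{5}\right) 267 + 515015} = \frac{1}{- \frac{267}{10} + 515015} = \frac{1}{\frac{5149883}{10}} = \frac{10}{5149883}$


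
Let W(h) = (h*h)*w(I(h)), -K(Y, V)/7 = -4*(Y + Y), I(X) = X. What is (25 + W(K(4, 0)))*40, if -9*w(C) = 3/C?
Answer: -5960/3 ≈ -1986.7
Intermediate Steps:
w(C) = -1/(3*C)
K(Y, V) = 56*Y (K(Y, V) = -(-28)*(Y + Y) = -(-28)*2*Y = -(-56)*Y = 56*Y)
W(h) = -h/3 (W(h) = (h*h)*(-1/(3*h)) = h**2*(-1/(3*h)) = -h/3)
(25 + W(K(4, 0)))*40 = (25 - 56*4/3)*40 = (25 - 1/3*224)*40 = (25 - 224/3)*40 = -149/3*40 = -5960/3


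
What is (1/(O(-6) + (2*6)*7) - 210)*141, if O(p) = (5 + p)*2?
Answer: -2427879/82 ≈ -29608.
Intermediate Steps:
O(p) = 10 + 2*p
(1/(O(-6) + (2*6)*7) - 210)*141 = (1/((10 + 2*(-6)) + (2*6)*7) - 210)*141 = (1/((10 - 12) + 12*7) - 210)*141 = (1/(-2 + 84) - 210)*141 = (1/82 - 210)*141 = -17219/82*141 = -2427879/82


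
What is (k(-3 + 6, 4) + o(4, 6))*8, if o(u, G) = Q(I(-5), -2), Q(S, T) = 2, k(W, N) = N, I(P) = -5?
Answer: 48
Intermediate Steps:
o(u, G) = 2
(k(-3 + 6, 4) + o(4, 6))*8 = (4 + 2)*8 = 6*8 = 48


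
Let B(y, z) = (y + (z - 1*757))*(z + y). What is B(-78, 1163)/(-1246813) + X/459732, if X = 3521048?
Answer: 1056619748966/143299958529 ≈ 7.3735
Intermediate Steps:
B(y, z) = (y + z)*(-757 + y + z) (B(y, z) = (y + (z - 757))*(y + z) = (y + (-757 + z))*(y + z) = (-757 + y + z)*(y + z) = (y + z)*(-757 + y + z))
B(-78, 1163)/(-1246813) + X/459732 = ((-78)**2 + 1163**2 - 757*(-78) - 757*1163 + 2*(-78)*1163)/(-1246813) + 3521048/459732 = (6084 + 1352569 + 59046 - 880391 - 181428)*(-1/1246813) + 3521048*(1/459732) = 355880*(-1/1246813) + 880262/114933 = -355880/1246813 + 880262/114933 = 1056619748966/143299958529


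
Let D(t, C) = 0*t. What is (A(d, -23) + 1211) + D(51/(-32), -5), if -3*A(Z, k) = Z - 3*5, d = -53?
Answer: 3701/3 ≈ 1233.7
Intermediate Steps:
D(t, C) = 0
A(Z, k) = 5 - Z/3 (A(Z, k) = -(Z - 3*5)/3 = -(Z - 15)/3 = -(-15 + Z)/3 = 5 - Z/3)
(A(d, -23) + 1211) + D(51/(-32), -5) = ((5 - ⅓*(-53)) + 1211) + 0 = ((5 + 53/3) + 1211) + 0 = (68/3 + 1211) + 0 = 3701/3 + 0 = 3701/3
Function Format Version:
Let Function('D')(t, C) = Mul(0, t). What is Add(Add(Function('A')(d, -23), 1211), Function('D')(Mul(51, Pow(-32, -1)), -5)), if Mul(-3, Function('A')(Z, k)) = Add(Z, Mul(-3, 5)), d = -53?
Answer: Rational(3701, 3) ≈ 1233.7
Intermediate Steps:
Function('D')(t, C) = 0
Function('A')(Z, k) = Add(5, Mul(Rational(-1, 3), Z)) (Function('A')(Z, k) = Mul(Rational(-1, 3), Add(Z, Mul(-3, 5))) = Mul(Rational(-1, 3), Add(Z, -15)) = Mul(Rational(-1, 3), Add(-15, Z)) = Add(5, Mul(Rational(-1, 3), Z)))
Add(Add(Function('A')(d, -23), 1211), Function('D')(Mul(51, Pow(-32, -1)), -5)) = Add(Add(Add(5, Mul(Rational(-1, 3), -53)), 1211), 0) = Add(Add(Add(5, Rational(53, 3)), 1211), 0) = Add(Add(Rational(68, 3), 1211), 0) = Add(Rational(3701, 3), 0) = Rational(3701, 3)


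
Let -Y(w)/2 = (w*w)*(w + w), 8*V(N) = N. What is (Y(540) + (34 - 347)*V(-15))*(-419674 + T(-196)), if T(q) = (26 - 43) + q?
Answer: 2115744798806535/8 ≈ 2.6447e+14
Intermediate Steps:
V(N) = N/8
Y(w) = -4*w³ (Y(w) = -2*w*w*(w + w) = -2*w²*2*w = -4*w³)
T(q) = -17 + q
(Y(540) + (34 - 347)*V(-15))*(-419674 + T(-196)) = (-4*540³ + (34 - 347)*((⅛)*(-15)))*(-419674 + (-17 - 196)) = (-4*157464000 - 313*(-15/8))*(-419674 - 213) = (-629856000 + 4695/8)*(-419887) = -5038843305/8*(-419887) = 2115744798806535/8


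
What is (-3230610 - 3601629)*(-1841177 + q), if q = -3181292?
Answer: 34314708578091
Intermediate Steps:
(-3230610 - 3601629)*(-1841177 + q) = (-3230610 - 3601629)*(-1841177 - 3181292) = -6832239*(-5022469) = 34314708578091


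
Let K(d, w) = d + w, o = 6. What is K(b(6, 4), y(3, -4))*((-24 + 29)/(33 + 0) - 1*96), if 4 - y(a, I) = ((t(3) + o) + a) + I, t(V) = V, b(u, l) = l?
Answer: 0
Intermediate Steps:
y(a, I) = -5 - I - a (y(a, I) = 4 - (((3 + 6) + a) + I) = 4 - ((9 + a) + I) = 4 - (9 + I + a) = 4 + (-9 - I - a) = -5 - I - a)
K(b(6, 4), y(3, -4))*((-24 + 29)/(33 + 0) - 1*96) = (4 + (-5 - 1*(-4) - 1*3))*((-24 + 29)/(33 + 0) - 1*96) = (4 + (-5 + 4 - 3))*(5/33 - 96) = (4 - 4)*(5*(1/33) - 96) = 0*(5/33 - 96) = 0*(-3163/33) = 0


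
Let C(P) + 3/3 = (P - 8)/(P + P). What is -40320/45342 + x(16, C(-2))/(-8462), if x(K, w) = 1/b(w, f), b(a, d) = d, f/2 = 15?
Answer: -568648919/639473340 ≈ -0.88925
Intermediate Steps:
C(P) = -1 + (-8 + P)/(2*P) (C(P) = -1 + (P - 8)/(P + P) = -1 + (-8 + P)/((2*P)) = -1 + (-8 + P)*(1/(2*P)) = -1 + (-8 + P)/(2*P))
f = 30 (f = 2*15 = 30)
x(K, w) = 1/30
-40320/45342 + x(16, C(-2))/(-8462) = -40320/45342 + (1/30)/(-8462) = -40320*1/45342 + (1/30)*(-1/8462) = -2240/2519 - 1/253860 = -568648919/639473340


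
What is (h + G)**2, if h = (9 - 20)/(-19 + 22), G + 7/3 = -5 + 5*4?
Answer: 81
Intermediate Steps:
G = 38/3 (G = -7/3 + (-5 + 5*4) = -7/3 + (-5 + 20) = -7/3 + 15 = 38/3 ≈ 12.667)
h = -11/3 ≈ -3.6667
(h + G)**2 = (-11/3 + 38/3)**2 = 9**2 = 81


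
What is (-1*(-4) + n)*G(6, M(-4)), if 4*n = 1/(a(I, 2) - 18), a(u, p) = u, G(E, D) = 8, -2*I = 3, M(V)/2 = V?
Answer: 1244/39 ≈ 31.897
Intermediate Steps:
M(V) = 2*V
I = -3/2 (I = -½*3 = -3/2 ≈ -1.5000)
n = -1/78 (n = 1/(4*(-3/2 - 18)) = 1/(4*(-39/2)) = (¼)*(-2/39) = -1/78 ≈ -0.012821)
(-1*(-4) + n)*G(6, M(-4)) = (-1*(-4) - 1/78)*8 = (4 - 1/78)*8 = (311/78)*8 = 1244/39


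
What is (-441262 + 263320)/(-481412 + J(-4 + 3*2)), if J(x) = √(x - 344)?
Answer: 911312916/2465505469 + 5679*I*√38/2465505469 ≈ 0.36963 + 1.4199e-5*I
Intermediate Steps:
J(x) = √(-344 + x)
(-441262 + 263320)/(-481412 + J(-4 + 3*2)) = (-441262 + 263320)/(-481412 + √(-344 + (-4 + 3*2))) = -177942/(-481412 + √(-344 + (-4 + 6))) = -177942/(-481412 + √(-344 + 2)) = -177942/(-481412 + √(-342)) = -177942/(-481412 + 3*I*√38)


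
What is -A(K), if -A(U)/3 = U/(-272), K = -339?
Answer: 1017/272 ≈ 3.7390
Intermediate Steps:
A(U) = 3*U/272 (A(U) = -3*U/(-272) = -3*U*(-1)/272 = -(-3)*U/272 = 3*U/272)
-A(K) = -3*(-339)/272 = -1*(-1017/272) = 1017/272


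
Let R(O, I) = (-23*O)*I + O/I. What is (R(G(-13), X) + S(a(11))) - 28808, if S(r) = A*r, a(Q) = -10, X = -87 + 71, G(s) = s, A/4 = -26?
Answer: -520819/16 ≈ -32551.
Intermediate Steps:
A = -104 (A = 4*(-26) = -104)
X = -16
S(r) = -104*r
R(O, I) = O/I - 23*I*O (R(O, I) = -23*I*O + O/I = O/I - 23*I*O)
(R(G(-13), X) + S(a(11))) - 28808 = ((-13/(-16) - 23*(-16)*(-13)) - 104*(-10)) - 28808 = ((-13*(-1/16) - 4784) + 1040) - 28808 = ((13/16 - 4784) + 1040) - 28808 = (-76531/16 + 1040) - 28808 = -59891/16 - 28808 = -520819/16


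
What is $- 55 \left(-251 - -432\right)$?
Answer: $-9955$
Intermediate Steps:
$- 55 \left(-251 - -432\right) = - 55 \left(-251 + 432\right) = \left(-55\right) 181 = -9955$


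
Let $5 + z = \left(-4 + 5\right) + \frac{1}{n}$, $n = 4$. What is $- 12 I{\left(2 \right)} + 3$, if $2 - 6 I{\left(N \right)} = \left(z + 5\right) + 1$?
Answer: $\frac{7}{2} \approx 3.5$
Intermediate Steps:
$z = - \frac{15}{4}$ ($z = -5 + \left(\left(-4 + 5\right) + \frac{1}{4}\right) = -5 + \left(1 + \frac{1}{4}\right) = -5 + \frac{5}{4} = - \frac{15}{4} \approx -3.75$)
$I{\left(N \right)} = - \frac{1}{24}$ ($I{\left(N \right)} = \frac{1}{3} - \frac{\left(- \frac{15}{4} + 5\right) + 1}{6} = \frac{1}{3} - \frac{\frac{5}{4} + 1}{6} = \frac{1}{3} - \frac{3}{8} = - \frac{1}{24}$)
$- 12 I{\left(2 \right)} + 3 = \left(-12\right) \left(- \frac{1}{24}\right) + 3 = \frac{1}{2} + 3 = \frac{7}{2}$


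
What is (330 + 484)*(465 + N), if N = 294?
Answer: 617826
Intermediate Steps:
(330 + 484)*(465 + N) = (330 + 484)*(465 + 294) = 814*759 = 617826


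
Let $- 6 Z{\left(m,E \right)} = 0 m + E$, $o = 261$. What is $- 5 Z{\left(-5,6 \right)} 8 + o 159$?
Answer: $41539$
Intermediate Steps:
$Z{\left(m,E \right)} = - \frac{E}{6}$ ($Z{\left(m,E \right)} = - \frac{0 m + E}{6} = - \frac{0 + E}{6} = - \frac{E}{6}$)
$- 5 Z{\left(-5,6 \right)} 8 + o 159 = - 5 \left(\left(- \frac{1}{6}\right) 6\right) 8 + 261 \cdot 159 = \left(-5\right) \left(-1\right) 8 + 41499 = 5 \cdot 8 + 41499 = 40 + 41499 = 41539$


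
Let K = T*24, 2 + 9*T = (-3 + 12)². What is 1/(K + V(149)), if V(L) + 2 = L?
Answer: 3/1073 ≈ 0.0027959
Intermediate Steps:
V(L) = -2 + L
T = 79/9 (T = -2/9 + (-3 + 12)²/9 = -2/9 + (⅑)*9² = -2/9 + (⅑)*81 = -2/9 + 9 = 79/9 ≈ 8.7778)
K = 632/3 (K = (79/9)*24 = 632/3 ≈ 210.67)
1/(K + V(149)) = 1/(632/3 + (-2 + 149)) = 1/(632/3 + 147) = 1/(1073/3) = 3/1073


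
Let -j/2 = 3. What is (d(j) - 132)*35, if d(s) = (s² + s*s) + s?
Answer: -2310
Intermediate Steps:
j = -6 (j = -2*3 = -6)
d(s) = s + 2*s² (d(s) = (s² + s²) + s = 2*s² + s = s + 2*s²)
(d(j) - 132)*35 = (-6*(1 + 2*(-6)) - 132)*35 = (-6*(1 - 12) - 132)*35 = (-6*(-11) - 132)*35 = (66 - 132)*35 = -66*35 = -2310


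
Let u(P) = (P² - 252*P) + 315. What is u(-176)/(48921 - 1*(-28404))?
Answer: 75643/77325 ≈ 0.97825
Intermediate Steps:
u(P) = 315 + P² - 252*P
u(-176)/(48921 - 1*(-28404)) = (315 + (-176)² - 252*(-176))/(48921 - 1*(-28404)) = (315 + 30976 + 44352)/(48921 + 28404) = 75643/77325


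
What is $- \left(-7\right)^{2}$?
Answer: $-49$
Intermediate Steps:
$- \left(-7\right)^{2} = \left(-1\right) 49 = -49$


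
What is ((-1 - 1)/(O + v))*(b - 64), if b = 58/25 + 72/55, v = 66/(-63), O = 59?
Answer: 697284/334675 ≈ 2.0835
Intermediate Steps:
v = -22/21 (v = 66*(-1/63) = -22/21 ≈ -1.0476)
b = 998/275 (b = 58*(1/25) + 72*(1/55) = 58/25 + 72/55 = 998/275 ≈ 3.6291)
((-1 - 1)/(O + v))*(b - 64) = ((-1 - 1)/(59 - 22/21))*(998/275 - 64) = -2/1217/21*(-16602/275) = -2*21/1217*(-16602/275) = -42/1217*(-16602/275) = 697284/334675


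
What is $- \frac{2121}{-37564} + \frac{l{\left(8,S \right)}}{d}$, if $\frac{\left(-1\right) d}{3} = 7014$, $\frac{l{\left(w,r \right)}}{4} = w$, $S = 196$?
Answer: $\frac{21714017}{395210844} \approx 0.054943$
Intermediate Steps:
$l{\left(w,r \right)} = 4 w$
$d = -21042$ ($d = \left(-3\right) 7014 = -21042$)
$- \frac{2121}{-37564} + \frac{l{\left(8,S \right)}}{d} = - \frac{2121}{-37564} + \frac{4 \cdot 8}{-21042} = \left(-2121\right) \left(- \frac{1}{37564}\right) + 32 \left(- \frac{1}{21042}\right) = \frac{2121}{37564} - \frac{16}{10521} = \frac{21714017}{395210844}$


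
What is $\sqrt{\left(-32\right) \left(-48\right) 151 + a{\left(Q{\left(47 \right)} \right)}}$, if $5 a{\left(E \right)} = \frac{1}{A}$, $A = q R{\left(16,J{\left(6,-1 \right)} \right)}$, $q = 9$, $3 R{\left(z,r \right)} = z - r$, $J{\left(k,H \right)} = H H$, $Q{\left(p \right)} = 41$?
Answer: $\frac{\sqrt{52185601}}{15} \approx 481.6$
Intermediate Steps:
$J{\left(k,H \right)} = H^{2}$
$R{\left(z,r \right)} = - \frac{r}{3} + \frac{z}{3}$ ($R{\left(z,r \right)} = \frac{z - r}{3} = - \frac{r}{3} + \frac{z}{3}$)
$A = 45$ ($A = 9 \left(- \frac{\left(-1\right)^{2}}{3} + \frac{1}{3} \cdot 16\right) = 9 \left(\left(- \frac{1}{3}\right) 1 + \frac{16}{3}\right) = 9 \left(- \frac{1}{3} + \frac{16}{3}\right) = 9 \cdot 5 = 45$)
$a{\left(E \right)} = \frac{1}{225}$ ($a{\left(E \right)} = \frac{1}{5 \cdot 45} = \frac{1}{5} \cdot \frac{1}{45} = \frac{1}{225}$)
$\sqrt{\left(-32\right) \left(-48\right) 151 + a{\left(Q{\left(47 \right)} \right)}} = \sqrt{\left(-32\right) \left(-48\right) 151 + \frac{1}{225}} = \sqrt{1536 \cdot 151 + \frac{1}{225}} = \sqrt{231936 + \frac{1}{225}} = \sqrt{\frac{52185601}{225}} = \frac{\sqrt{52185601}}{15}$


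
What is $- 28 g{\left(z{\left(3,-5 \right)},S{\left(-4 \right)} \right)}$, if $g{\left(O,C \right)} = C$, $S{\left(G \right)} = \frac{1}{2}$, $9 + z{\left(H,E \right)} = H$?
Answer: $-14$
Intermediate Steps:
$z{\left(H,E \right)} = -9 + H$
$S{\left(G \right)} = \frac{1}{2}$
$- 28 g{\left(z{\left(3,-5 \right)},S{\left(-4 \right)} \right)} = \left(-28\right) \frac{1}{2} = -14$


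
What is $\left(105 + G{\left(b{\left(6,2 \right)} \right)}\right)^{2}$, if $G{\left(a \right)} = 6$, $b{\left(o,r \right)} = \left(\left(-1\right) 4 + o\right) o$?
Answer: $12321$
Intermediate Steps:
$b{\left(o,r \right)} = o \left(-4 + o\right)$ ($b{\left(o,r \right)} = \left(-4 + o\right) o = o \left(-4 + o\right)$)
$\left(105 + G{\left(b{\left(6,2 \right)} \right)}\right)^{2} = \left(105 + 6\right)^{2} = 111^{2} = 12321$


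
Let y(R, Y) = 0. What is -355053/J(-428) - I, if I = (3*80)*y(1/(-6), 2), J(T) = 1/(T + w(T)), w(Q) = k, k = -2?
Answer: 152672790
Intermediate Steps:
w(Q) = -2
J(T) = 1/(-2 + T) (J(T) = 1/(T - 2) = 1/(-2 + T))
I = 0 (I = (3*80)*0 = 240*0 = 0)
-355053/J(-428) - I = -355053/(1/(-2 - 428)) - 1*0 = -355053/(1/(-430)) + 0 = -355053/(-1/430) + 0 = -355053*(-430) + 0 = 152672790 + 0 = 152672790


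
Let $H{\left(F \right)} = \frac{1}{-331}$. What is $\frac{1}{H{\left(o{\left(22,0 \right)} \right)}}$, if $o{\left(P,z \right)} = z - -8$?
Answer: $-331$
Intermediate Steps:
$o{\left(P,z \right)} = 8 + z$ ($o{\left(P,z \right)} = z + 8 = 8 + z$)
$H{\left(F \right)} = - \frac{1}{331}$
$\frac{1}{H{\left(o{\left(22,0 \right)} \right)}} = \frac{1}{- \frac{1}{331}} = -331$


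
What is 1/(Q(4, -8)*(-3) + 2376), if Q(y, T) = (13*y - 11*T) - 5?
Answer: 1/1971 ≈ 0.00050736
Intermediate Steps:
Q(y, T) = -5 - 11*T + 13*y (Q(y, T) = (-11*T + 13*y) - 5 = -5 - 11*T + 13*y)
1/(Q(4, -8)*(-3) + 2376) = 1/((-5 - 11*(-8) + 13*4)*(-3) + 2376) = 1/((-5 + 88 + 52)*(-3) + 2376) = 1/(135*(-3) + 2376) = 1/(-405 + 2376) = 1/1971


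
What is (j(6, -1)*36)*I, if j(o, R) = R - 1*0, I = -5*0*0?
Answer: 0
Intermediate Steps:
I = 0 (I = 0*0 = 0)
j(o, R) = R (j(o, R) = R + 0 = R)
(j(6, -1)*36)*I = -1*36*0 = -36*0 = 0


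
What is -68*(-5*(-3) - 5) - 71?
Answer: -751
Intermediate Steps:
-68*(-5*(-3) - 5) - 71 = -68*(15 - 5) - 71 = -68*10 - 71 = -680 - 71 = -751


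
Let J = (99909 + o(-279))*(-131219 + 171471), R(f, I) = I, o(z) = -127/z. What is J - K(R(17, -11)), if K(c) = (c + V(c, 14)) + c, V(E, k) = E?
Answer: 1122013963183/279 ≈ 4.0216e+9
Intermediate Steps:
K(c) = 3*c (K(c) = (c + c) + c = 2*c + c = 3*c)
J = 1122013953976/279 (J = (99909 - 127/(-279))*(-131219 + 171471) = (99909 - 127*(-1/279))*40252 = (99909 + 127/279)*40252 = (27874738/279)*40252 = 1122013953976/279 ≈ 4.0216e+9)
J - K(R(17, -11)) = 1122013953976/279 - 3*(-11) = 1122013953976/279 - 1*(-33) = 1122013953976/279 + 33 = 1122013963183/279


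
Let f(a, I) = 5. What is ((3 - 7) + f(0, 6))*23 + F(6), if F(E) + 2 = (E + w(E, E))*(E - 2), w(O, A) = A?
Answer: 69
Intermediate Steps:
F(E) = -2 + 2*E*(-2 + E) (F(E) = -2 + (E + E)*(E - 2) = -2 + (2*E)*(-2 + E) = -2 + 2*E*(-2 + E))
((3 - 7) + f(0, 6))*23 + F(6) = ((3 - 7) + 5)*23 + (-2 - 4*6 + 2*6**2) = (-4 + 5)*23 + (-2 - 24 + 2*36) = 1*23 + (-2 - 24 + 72) = 23 + 46 = 69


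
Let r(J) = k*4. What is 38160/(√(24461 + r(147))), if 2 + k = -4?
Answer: 38160*√24437/24437 ≈ 244.11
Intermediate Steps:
k = -6 (k = -2 - 4 = -6)
r(J) = -24 (r(J) = -6*4 = -24)
38160/(√(24461 + r(147))) = 38160/(√(24461 - 24)) = 38160/(√24437) = 38160*(√24437/24437) = 38160*√24437/24437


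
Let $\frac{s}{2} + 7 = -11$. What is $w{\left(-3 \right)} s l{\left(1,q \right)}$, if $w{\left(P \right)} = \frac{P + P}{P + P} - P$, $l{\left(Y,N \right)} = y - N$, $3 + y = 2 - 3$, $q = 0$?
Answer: $576$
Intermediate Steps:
$y = -4$ ($y = -3 + \left(2 - 3\right) = -3 - 1 = -4$)
$s = -36$ ($s = -14 + 2 \left(-11\right) = -14 - 22 = -36$)
$l{\left(Y,N \right)} = -4 - N$
$w{\left(P \right)} = 1 - P$ ($w{\left(P \right)} = \frac{2 P}{2 P} - P = 2 P \frac{1}{2 P} - P = 1 - P$)
$w{\left(-3 \right)} s l{\left(1,q \right)} = \left(1 - -3\right) \left(-36\right) \left(-4 - 0\right) = \left(1 + 3\right) \left(-36\right) \left(-4 + 0\right) = 4 \left(-36\right) \left(-4\right) = \left(-144\right) \left(-4\right) = 576$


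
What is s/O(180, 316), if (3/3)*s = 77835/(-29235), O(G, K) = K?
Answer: -5189/615884 ≈ -0.0084253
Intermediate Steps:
s = -5189/1949 (s = 77835/(-29235) = 77835*(-1/29235) = -5189/1949 ≈ -2.6624)
s/O(180, 316) = -5189/1949/316 = -5189/1949*1/316 = -5189/615884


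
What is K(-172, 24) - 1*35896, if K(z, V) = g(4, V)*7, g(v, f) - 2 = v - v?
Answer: -35882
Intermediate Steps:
g(v, f) = 2 (g(v, f) = 2 + (v - v) = 2 + 0 = 2)
K(z, V) = 14 (K(z, V) = 2*7 = 14)
K(-172, 24) - 1*35896 = 14 - 1*35896 = 14 - 35896 = -35882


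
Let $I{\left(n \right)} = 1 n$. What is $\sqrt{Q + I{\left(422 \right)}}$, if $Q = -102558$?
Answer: $2 i \sqrt{25534} \approx 319.59 i$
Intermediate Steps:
$I{\left(n \right)} = n$
$\sqrt{Q + I{\left(422 \right)}} = \sqrt{-102558 + 422} = \sqrt{-102136} = 2 i \sqrt{25534}$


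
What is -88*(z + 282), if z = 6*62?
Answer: -57552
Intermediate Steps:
z = 372
-88*(z + 282) = -88*(372 + 282) = -88*654 = -57552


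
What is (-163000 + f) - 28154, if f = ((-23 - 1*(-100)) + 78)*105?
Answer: -174879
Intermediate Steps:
f = 16275 (f = ((-23 + 100) + 78)*105 = (77 + 78)*105 = 155*105 = 16275)
(-163000 + f) - 28154 = (-163000 + 16275) - 28154 = -146725 - 28154 = -174879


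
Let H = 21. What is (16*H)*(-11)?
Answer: -3696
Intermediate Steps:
(16*H)*(-11) = (16*21)*(-11) = 336*(-11) = -3696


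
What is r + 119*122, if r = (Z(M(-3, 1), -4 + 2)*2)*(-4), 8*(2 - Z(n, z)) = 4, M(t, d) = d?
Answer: 14506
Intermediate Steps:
Z(n, z) = 3/2 (Z(n, z) = 2 - ⅛*4 = 2 - ½ = 3/2)
r = -12 (r = ((3/2)*2)*(-4) = 3*(-4) = -12)
r + 119*122 = -12 + 119*122 = -12 + 14518 = 14506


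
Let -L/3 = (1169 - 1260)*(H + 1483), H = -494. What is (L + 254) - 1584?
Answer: 268667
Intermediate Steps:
L = 269997 (L = -3*(1169 - 1260)*(-494 + 1483) = -(-273)*989 = -3*(-89999) = 269997)
(L + 254) - 1584 = (269997 + 254) - 1584 = 270251 - 1584 = 268667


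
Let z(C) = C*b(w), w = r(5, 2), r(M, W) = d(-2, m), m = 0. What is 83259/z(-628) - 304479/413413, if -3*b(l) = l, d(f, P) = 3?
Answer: 4889877165/37089052 ≈ 131.84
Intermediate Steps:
r(M, W) = 3
w = 3
b(l) = -l/3
z(C) = -C (z(C) = C*(-⅓*3) = C*(-1) = -C)
83259/z(-628) - 304479/413413 = 83259/((-1*(-628))) - 304479/413413 = 83259/628 - 304479*1/413413 = 83259*(1/628) - 43497/59059 = 83259/628 - 43497/59059 = 4889877165/37089052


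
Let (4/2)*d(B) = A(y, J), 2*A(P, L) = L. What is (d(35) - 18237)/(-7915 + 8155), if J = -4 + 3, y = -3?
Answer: -72949/960 ≈ -75.989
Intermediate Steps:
J = -1
A(P, L) = L/2
d(B) = -¼ (d(B) = ((½)*(-1))/2 = (½)*(-½) = -¼)
(d(35) - 18237)/(-7915 + 8155) = (-¼ - 18237)/(-7915 + 8155) = -72949/4/240 = -72949/4*1/240 = -72949/960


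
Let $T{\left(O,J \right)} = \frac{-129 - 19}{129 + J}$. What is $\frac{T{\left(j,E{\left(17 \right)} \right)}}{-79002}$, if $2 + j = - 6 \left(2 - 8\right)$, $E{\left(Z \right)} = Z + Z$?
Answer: $\frac{74}{6438663} \approx 1.1493 \cdot 10^{-5}$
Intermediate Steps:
$E{\left(Z \right)} = 2 Z$
$j = 34$ ($j = -2 - 6 \left(2 - 8\right) = -2 - -36 = -2 + 36 = 34$)
$T{\left(O,J \right)} = - \frac{148}{129 + J}$
$\frac{T{\left(j,E{\left(17 \right)} \right)}}{-79002} = \frac{\left(-148\right) \frac{1}{129 + 2 \cdot 17}}{-79002} = - \frac{148}{129 + 34} \left(- \frac{1}{79002}\right) = - \frac{148}{163} \left(- \frac{1}{79002}\right) = \left(-148\right) \frac{1}{163} \left(- \frac{1}{79002}\right) = \left(- \frac{148}{163}\right) \left(- \frac{1}{79002}\right) = \frac{74}{6438663}$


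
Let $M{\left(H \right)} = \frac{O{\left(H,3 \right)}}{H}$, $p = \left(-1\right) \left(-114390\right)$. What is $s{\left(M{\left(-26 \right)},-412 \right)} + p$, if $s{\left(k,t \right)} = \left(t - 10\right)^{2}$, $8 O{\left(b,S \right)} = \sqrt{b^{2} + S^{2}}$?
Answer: $292474$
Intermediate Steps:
$p = 114390$
$O{\left(b,S \right)} = \frac{\sqrt{S^{2} + b^{2}}}{8}$ ($O{\left(b,S \right)} = \frac{\sqrt{b^{2} + S^{2}}}{8} = \frac{\sqrt{S^{2} + b^{2}}}{8}$)
$M{\left(H \right)} = \frac{\sqrt{9 + H^{2}}}{8 H}$ ($M{\left(H \right)} = \frac{\frac{1}{8} \sqrt{3^{2} + H^{2}}}{H} = \frac{\frac{1}{8} \sqrt{9 + H^{2}}}{H} = \frac{\sqrt{9 + H^{2}}}{8 H}$)
$s{\left(k,t \right)} = \left(-10 + t\right)^{2}$
$s{\left(M{\left(-26 \right)},-412 \right)} + p = \left(-10 - 412\right)^{2} + 114390 = \left(-422\right)^{2} + 114390 = 178084 + 114390 = 292474$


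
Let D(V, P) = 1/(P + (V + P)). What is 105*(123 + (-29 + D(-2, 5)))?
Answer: 79065/8 ≈ 9883.1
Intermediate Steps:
D(V, P) = 1/(V + 2*P) (D(V, P) = 1/(P + (P + V)) = 1/(V + 2*P))
105*(123 + (-29 + D(-2, 5))) = 105*(123 + (-29 + 1/(-2 + 2*5))) = 105*(123 + (-29 + 1/(-2 + 10))) = 105*(123 + (-29 + 1/8)) = 105*(123 - 231/8) = 105*(753/8) = 79065/8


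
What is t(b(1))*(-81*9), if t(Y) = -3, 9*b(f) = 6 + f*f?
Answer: 2187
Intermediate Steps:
b(f) = ⅔ + f²/9 (b(f) = (6 + f*f)/9 = (6 + f²)/9 = ⅔ + f²/9)
t(b(1))*(-81*9) = -(-243)*9 = -3*(-729) = 2187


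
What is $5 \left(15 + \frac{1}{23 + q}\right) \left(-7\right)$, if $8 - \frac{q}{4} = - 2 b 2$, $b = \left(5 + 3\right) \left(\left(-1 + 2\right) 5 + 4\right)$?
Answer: $- \frac{633710}{1207} \approx -525.03$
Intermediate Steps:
$b = 72$ ($b = 8 \left(1 \cdot 5 + 4\right) = 8 \left(5 + 4\right) = 8 \cdot 9 = 72$)
$q = 1184$ ($q = 32 - 4 \left(-2\right) 72 \cdot 2 = 32 - 4 \left(\left(-144\right) 2\right) = 32 - -1152 = 32 + 1152 = 1184$)
$5 \left(15 + \frac{1}{23 + q}\right) \left(-7\right) = 5 \left(15 + \frac{1}{23 + 1184}\right) \left(-7\right) = 5 \left(15 + \frac{1}{1207}\right) \left(-7\right) = 5 \cdot \frac{18106}{1207} \left(-7\right) = 5 \left(- \frac{126742}{1207}\right) = - \frac{633710}{1207}$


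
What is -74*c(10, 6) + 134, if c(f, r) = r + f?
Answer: -1050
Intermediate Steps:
c(f, r) = f + r
-74*c(10, 6) + 134 = -74*(10 + 6) + 134 = -74*16 + 134 = -1184 + 134 = -1050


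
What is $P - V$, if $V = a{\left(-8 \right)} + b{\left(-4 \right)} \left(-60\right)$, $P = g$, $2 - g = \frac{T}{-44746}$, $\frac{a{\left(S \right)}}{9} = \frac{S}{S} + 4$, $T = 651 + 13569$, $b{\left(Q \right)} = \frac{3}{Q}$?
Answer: $- \frac{1961714}{22373} \approx -87.682$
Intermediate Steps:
$T = 14220$
$a{\left(S \right)} = 45$ ($a{\left(S \right)} = 9 \left(\frac{S}{S} + 4\right) = 9 \left(1 + 4\right) = 9 \cdot 5 = 45$)
$g = \frac{51856}{22373}$ ($g = 2 - \frac{14220}{-44746} = 2 - 14220 \left(- \frac{1}{44746}\right) = 2 - - \frac{7110}{22373} = 2 + \frac{7110}{22373} = \frac{51856}{22373} \approx 2.3178$)
$P = \frac{51856}{22373} \approx 2.3178$
$V = 90$ ($V = 45 + \frac{3}{-4} \left(-60\right) = 45 + 3 \left(- \frac{1}{4}\right) \left(-60\right) = 45 - -45 = 45 + 45 = 90$)
$P - V = \frac{51856}{22373} - 90 = - \frac{1961714}{22373}$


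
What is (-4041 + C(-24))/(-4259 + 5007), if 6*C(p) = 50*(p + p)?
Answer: -4441/748 ≈ -5.9372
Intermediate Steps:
C(p) = 50*p/3 (C(p) = (50*(p + p))/6 = (50*(2*p))/6 = (100*p)/6 = 50*p/3)
(-4041 + C(-24))/(-4259 + 5007) = (-4041 + (50/3)*(-24))/(-4259 + 5007) = (-4041 - 400)/748 = -4441*1/748 = -4441/748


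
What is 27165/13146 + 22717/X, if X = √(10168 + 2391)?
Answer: 9055/4382 + 22717*√12559/12559 ≈ 204.78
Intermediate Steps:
X = √12559 ≈ 112.07
27165/13146 + 22717/X = 27165/13146 + 22717/(√12559) = 27165*(1/13146) + 22717*(√12559/12559) = 9055/4382 + 22717*√12559/12559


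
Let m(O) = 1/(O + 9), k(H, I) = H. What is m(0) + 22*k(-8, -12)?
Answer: -1583/9 ≈ -175.89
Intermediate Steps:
m(O) = 1/(9 + O)
m(0) + 22*k(-8, -12) = 1/(9 + 0) + 22*(-8) = 1/9 - 176 = ⅑ - 176 = -1583/9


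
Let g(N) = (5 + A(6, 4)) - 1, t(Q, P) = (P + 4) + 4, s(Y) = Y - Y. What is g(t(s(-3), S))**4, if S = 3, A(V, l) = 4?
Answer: 4096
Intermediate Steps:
s(Y) = 0
t(Q, P) = 8 + P (t(Q, P) = (4 + P) + 4 = 8 + P)
g(N) = 8 (g(N) = (5 + 4) - 1 = 9 - 1 = 8)
g(t(s(-3), S))**4 = 8**4 = 4096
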